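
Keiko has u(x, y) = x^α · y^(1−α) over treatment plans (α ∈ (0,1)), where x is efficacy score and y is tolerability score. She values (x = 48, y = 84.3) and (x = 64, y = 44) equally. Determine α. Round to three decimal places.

α ≈ 0.693

The Cobb–Douglas utilities coincide, so 48^α·84.3^(1−α) = 64^α·44^(1−α).
Taking logs: α·ln 48 + (1−α)·ln 84.3 = α·ln 64 + (1−α)·ln 44, i.e. α·-0.287682 = (1−α)·-0.650192.
With A = -0.287682 and B = -0.650192: α·A = (1−α)·B, so α = B/(A+B) = -0.650192/-0.937874 ≈ 0.693.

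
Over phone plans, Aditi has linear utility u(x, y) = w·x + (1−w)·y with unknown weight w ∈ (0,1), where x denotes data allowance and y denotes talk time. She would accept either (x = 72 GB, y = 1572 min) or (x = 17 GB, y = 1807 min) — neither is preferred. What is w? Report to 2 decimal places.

u(72,1572) = u(17,1807) means w·72 + (1−w)·1572 = w·17 + (1−w)·1807.
Collecting terms: w·55 = (1−w)·235.
Hence w = 235/(55+235) = 235/290 = 0.81.

w = 0.81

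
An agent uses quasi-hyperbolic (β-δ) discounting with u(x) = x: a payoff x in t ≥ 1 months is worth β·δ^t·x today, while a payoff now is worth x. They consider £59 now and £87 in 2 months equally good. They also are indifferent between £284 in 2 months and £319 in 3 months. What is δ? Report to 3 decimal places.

δ ≈ 0.890

From the later pair, β·δ^2·284 = β·δ^3·319; dividing through, δ = 284/319 = 0.89028.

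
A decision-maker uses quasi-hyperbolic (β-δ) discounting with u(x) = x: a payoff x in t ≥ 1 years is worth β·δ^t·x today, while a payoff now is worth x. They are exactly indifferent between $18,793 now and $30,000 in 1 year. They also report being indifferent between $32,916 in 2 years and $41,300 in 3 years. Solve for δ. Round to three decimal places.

Both payoffs in the second observation are in the future, so β drops out: δ^2·32916 = δ^3·41300 ⇒ δ = 32916/41300 = 0.79700.

δ ≈ 0.797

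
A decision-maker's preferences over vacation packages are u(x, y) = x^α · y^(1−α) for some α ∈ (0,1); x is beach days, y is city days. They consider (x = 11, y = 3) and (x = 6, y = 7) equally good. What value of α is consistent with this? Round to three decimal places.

α ≈ 0.583

The Cobb–Douglas utilities coincide, so 11^α·3^(1−α) = 6^α·7^(1−α).
Rearrange to (11/6)^α = (7/3)^(1−α) and take logs: α·0.606136 = (1−α)·0.847298.
With A = 0.606136 and B = 0.847298: α·A = (1−α)·B, so α = B/(A+B) = 0.847298/1.453434 ≈ 0.583.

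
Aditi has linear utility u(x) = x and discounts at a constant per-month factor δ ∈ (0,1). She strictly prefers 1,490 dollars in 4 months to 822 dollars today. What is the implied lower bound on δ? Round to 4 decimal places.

The preference means 822 < δ^4·1490.
Hence δ^4 > 822/1490 = 0.55168, and x ↦ x^(1/4) is increasing on (0,∞).
δ > 0.55168^(1/4) = 0.8618.

δ > 0.8618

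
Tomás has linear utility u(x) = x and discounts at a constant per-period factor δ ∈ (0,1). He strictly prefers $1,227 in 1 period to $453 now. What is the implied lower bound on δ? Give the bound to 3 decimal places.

Comparing present values: 453 < δ·1227.
So δ > 453/1227 = 0.36919.

δ > 0.369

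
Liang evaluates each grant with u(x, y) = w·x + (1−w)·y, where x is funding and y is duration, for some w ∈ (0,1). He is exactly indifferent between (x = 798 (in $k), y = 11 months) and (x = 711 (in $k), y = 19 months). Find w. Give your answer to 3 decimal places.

w = 0.084

Indifference: w·798 + (1−w)·11 = w·711 + (1−w)·19.
Rearranging, 87·w − 8·(1−w) = 0.
Hence w = 8/(87+8) = 8/95 = 0.084.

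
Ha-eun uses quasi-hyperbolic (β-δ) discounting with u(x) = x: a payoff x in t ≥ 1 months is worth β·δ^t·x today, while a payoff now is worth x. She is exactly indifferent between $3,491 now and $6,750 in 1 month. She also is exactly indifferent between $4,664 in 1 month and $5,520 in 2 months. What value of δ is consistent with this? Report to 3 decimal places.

The second indifference involves only future payoffs, so β cancels: β·δ^1·4664 = β·δ^2·5520, giving δ = 4664/5520 = 0.84493.

δ ≈ 0.845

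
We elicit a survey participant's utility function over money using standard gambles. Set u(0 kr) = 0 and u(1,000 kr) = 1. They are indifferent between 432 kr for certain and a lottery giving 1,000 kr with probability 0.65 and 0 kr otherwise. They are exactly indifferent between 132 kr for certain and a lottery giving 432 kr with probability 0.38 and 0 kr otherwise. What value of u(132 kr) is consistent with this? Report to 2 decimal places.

First, u(432 kr) = 0.65·u(1,000 kr) + 0.35·u(0 kr) = 0.65.
Then u(132 kr) = 0.38·u(432 kr) + 0.62·u(0 kr) = 0.38·0.65 + 0.62·0.00 = 0.2470.

0.25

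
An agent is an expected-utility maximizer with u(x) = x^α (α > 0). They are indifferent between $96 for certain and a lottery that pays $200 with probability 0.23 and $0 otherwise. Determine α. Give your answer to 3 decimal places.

Since u(0) = 0, the lottery's EU is 0.23·200^α.
Setting u(96) equal to that: 96^α = 0.23·200^α ⇒ (96/200)^α = 0.23.
Taking logs: α·ln(96/200) = ln(0.23), so α = -1.469676 / -0.733969 ≈ 2.002.

α ≈ 2.002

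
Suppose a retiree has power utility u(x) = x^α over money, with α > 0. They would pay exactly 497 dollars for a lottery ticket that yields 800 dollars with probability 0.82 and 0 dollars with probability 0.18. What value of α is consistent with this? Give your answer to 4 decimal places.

EU(lottery) = 0.82·800^α + 0.18·0 = 0.82·800^α.
Equating: 497^α = 0.82·800^α, i.e. 0.6212^α = 0.82.
α = ln(0.82) / ln(497/800) = -0.1984509/-0.4760217 ≈ 0.4169.

α ≈ 0.4169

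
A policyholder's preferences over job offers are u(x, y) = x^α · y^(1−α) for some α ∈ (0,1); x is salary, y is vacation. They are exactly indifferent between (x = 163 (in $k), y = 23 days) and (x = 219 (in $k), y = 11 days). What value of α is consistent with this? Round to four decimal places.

α ≈ 0.7141

Set the two utilities equal: 163^α·23^(1−α) = 219^α·11^(1−α).
Taking logs: α·ln 163 + (1−α)·ln 23 = α·ln 219 + (1−α)·ln 11, i.e. α·-0.2953215 = (1−α)·-0.7375989.
So α/(1−α) = (-0.7375989)/(-0.2953215) = 2.4976133, and α = 2.4976133/3.4976133 ≈ 0.7141.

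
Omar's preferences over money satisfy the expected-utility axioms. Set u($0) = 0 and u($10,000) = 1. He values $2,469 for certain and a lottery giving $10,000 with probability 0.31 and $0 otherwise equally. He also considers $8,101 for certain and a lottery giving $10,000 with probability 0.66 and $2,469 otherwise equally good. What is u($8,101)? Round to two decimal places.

First, u($2,469) = 0.31·u($10,000) + 0.69·u($0) = 0.31.
Chaining: u($8,101) = 0.66·1.00 + 0.34·0.31 = 0.7654.

0.77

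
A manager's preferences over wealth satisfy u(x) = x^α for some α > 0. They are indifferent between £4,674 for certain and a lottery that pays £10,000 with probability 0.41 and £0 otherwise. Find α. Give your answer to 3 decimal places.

The lottery's expected utility is 0.41·u(10000) + 0.59·u(0) = 0.41·10000^α (since u(0) = 0 for α > 0).
Indifference: 4674^α = 0.41·10000^α, so (4674/10000)^α = 0.41.
Take logs: α = ln 0.41 / ln(4674/10000) ≈ 1.17228.

α ≈ 1.172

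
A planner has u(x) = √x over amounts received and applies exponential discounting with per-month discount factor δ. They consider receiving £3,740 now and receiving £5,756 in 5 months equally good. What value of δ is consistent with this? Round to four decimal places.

Indifference means u(3740) = δ^5 · u(5756), so δ^5 = u(3740)/u(5756).
Since u(x) = √x, δ^5 = √(3740/5756) = 0.80607.
Hence δ = (0.80607)^(1/5) = 0.957801.

δ ≈ 0.9578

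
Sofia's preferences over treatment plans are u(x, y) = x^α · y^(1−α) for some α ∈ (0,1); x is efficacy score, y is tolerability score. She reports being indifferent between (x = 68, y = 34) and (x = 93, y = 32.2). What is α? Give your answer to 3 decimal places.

α ≈ 0.148

The Cobb–Douglas utilities coincide, so 68^α·34^(1−α) = 93^α·32.2^(1−α).
Taking logs: α·ln 68 + (1−α)·ln 34 = α·ln 93 + (1−α)·ln 32.2, i.e. α·-0.313092 = (1−α)·-0.054394.
With A = -0.313092 and B = -0.054394: α·A = (1−α)·B, so α = B/(A+B) = -0.054394/-0.367486 ≈ 0.148.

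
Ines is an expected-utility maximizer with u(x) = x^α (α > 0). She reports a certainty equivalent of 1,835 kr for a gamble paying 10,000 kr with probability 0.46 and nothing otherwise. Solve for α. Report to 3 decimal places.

α ≈ 0.458

The lottery's expected utility is 0.46·u(10000) + 0.54·u(0) = 0.46·10000^α (since u(0) = 0 for α > 0).
Setting u(1835) equal to that: 1835^α = 0.46·10000^α ⇒ (1835/10000)^α = 0.46.
Taking logs: α·ln(1835/10000) = ln(0.46), so α = -0.776529 / -1.695541 ≈ 0.458.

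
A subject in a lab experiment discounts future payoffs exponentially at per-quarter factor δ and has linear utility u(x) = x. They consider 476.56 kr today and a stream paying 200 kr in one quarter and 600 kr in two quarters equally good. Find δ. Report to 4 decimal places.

The stream is worth 200δ + 600δ² today, so 200δ + 600δ² = 476.56.
So 600δ² + 200δ − 476.56 = 0.
The positive root is δ = [−200 + √(200² + 4·600·476.56)] / (2·600) = (−200 + 1088.000)/1200 ≈ 0.7400.

δ ≈ 0.7400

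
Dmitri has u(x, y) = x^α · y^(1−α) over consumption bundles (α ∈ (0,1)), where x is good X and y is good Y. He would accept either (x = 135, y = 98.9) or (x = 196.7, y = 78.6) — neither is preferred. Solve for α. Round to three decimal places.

Set the two utilities equal: 135^α·98.9^(1−α) = 196.7^α·78.6^(1−α).
Taking logs: α·ln 135 + (1−α)·ln 98.9 = α·ln 196.7 + (1−α)·ln 78.6, i.e. α·-0.376405 = (1−α)·-0.229738.
With A = -0.376405 and B = -0.229738: α·A = (1−α)·B, so α = B/(A+B) = -0.229738/-0.606143 ≈ 0.379.

α ≈ 0.379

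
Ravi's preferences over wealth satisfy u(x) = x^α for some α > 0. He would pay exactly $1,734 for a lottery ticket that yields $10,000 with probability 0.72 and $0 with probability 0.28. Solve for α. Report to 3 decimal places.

α ≈ 0.187

The lottery's expected utility is 0.72·u(10000) + 0.28·u(0) = 0.72·10000^α (since u(0) = 0 for α > 0).
Equating: 1734^α = 0.72·10000^α, i.e. 0.1734^α = 0.72.
Take logs: α = ln 0.72 / ln(1734/10000) ≈ 0.18749.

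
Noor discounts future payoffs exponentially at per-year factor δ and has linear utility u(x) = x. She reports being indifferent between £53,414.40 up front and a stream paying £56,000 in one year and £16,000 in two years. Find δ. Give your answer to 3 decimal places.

δ ≈ 0.780

The stream is worth 56000δ + 16000δ² today, so 56000δ + 16000δ² = 53414.40.
That is, 16000δ² + 56000δ − 53414.40 = 0, a quadratic in δ.
δ = (−56000 + √(56000² + 4·16000·53414.40)) / (2·16000) = (−56000 + √6554521600.00) / 32000 ≈ 0.780.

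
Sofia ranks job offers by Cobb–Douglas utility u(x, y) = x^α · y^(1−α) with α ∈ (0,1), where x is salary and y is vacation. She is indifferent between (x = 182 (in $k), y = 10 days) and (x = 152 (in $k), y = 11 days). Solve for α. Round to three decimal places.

α ≈ 0.346

Set the two utilities equal: 182^α·10^(1−α) = 152^α·11^(1−α).
Taking logs: α·ln 182 + (1−α)·ln 10 = α·ln 152 + (1−α)·ln 11, i.e. α·0.180126 = (1−α)·0.095310.
So α/(1−α) = (0.095310)/(0.180126) = 0.529130, and α = 0.529130/1.529130 ≈ 0.346.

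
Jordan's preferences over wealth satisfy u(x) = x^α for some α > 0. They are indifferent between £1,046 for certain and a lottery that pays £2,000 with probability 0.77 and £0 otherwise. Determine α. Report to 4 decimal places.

α ≈ 0.4032

Since u(0) = 0, the lottery's EU is 0.77·2000^α.
Setting u(1046) equal to that: 1046^α = 0.77·2000^α ⇒ (1046/2000)^α = 0.77.
Take logs: α = ln 0.77 / ln(1046/2000) ≈ 0.403233.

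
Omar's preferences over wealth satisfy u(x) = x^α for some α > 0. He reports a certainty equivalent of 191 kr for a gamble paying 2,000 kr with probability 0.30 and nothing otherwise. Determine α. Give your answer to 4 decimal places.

α ≈ 0.5126

Since u(0) = 0, the lottery's EU is 0.30·2000^α.
Equating: 191^α = 0.30·2000^α, i.e. 0.0955^α = 0.30.
Take logs: α = ln 0.30 / ln(191/2000) ≈ 0.512628.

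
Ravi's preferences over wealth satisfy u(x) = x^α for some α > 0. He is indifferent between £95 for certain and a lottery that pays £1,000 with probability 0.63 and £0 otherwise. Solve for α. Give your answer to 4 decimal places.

α ≈ 0.1963

Since u(0) = 0, the lottery's EU is 0.63·1000^α.
Equating: 95^α = 0.63·1000^α, i.e. 0.0950^α = 0.63.
α = ln(0.63) / ln(95/1000) = -0.4620355/-2.3538784 ≈ 0.1963.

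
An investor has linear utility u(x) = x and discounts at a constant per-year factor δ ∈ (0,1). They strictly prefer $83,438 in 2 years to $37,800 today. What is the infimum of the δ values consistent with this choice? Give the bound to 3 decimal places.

Comparing present values: 37800 < δ^2·83438.
So δ^2 > 37800/83438 = 0.45303; taking the square root of both positive sides preserves the inequality.
δ > 0.45303^(1/2) = 0.673.

δ > 0.673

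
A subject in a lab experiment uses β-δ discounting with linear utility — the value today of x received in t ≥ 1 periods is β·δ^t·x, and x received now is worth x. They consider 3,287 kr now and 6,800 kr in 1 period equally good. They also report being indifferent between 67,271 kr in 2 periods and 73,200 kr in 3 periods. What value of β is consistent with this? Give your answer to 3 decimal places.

β ≈ 0.526

Both payoffs in the second observation are in the future, so β drops out: δ^2·67271 = δ^3·73200 ⇒ δ = 67271/73200 = 0.91900.
Substituting δ into 3287 = β·δ·6800: β = 3287/(6249.219) ≈ 0.526.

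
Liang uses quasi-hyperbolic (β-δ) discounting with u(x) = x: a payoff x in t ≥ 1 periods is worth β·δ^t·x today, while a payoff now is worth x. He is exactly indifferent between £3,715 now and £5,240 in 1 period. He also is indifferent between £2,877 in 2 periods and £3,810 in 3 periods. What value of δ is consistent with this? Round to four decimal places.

δ ≈ 0.7551

From the later pair, β·δ^2·2877 = β·δ^3·3810; dividing through, δ = 2877/3810 = 0.75512.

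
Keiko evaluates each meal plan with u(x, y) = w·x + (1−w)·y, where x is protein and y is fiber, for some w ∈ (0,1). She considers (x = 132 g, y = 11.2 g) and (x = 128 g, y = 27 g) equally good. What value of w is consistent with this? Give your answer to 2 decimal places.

w = 0.80

u(132,11.2) = u(128,27) means w·132 + (1−w)·11.2 = w·128 + (1−w)·27.
Collecting terms: w·4 = (1−w)·15.8.
The marginal rate of substitution is 15.8/4, so w = 15.8/(4+15.8) = 0.80.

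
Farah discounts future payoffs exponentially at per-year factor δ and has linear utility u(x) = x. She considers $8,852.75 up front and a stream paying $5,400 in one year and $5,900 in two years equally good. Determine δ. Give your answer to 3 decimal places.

Present value of the stream is 5400·δ + 5900·δ². Indifference gives 5400δ + 5900δ² = 8852.75.
That is, 5900δ² + 5400δ − 8852.75 = 0, a quadratic in δ.
δ = (−5400 + √(5400² + 4·5900·8852.75)) / (2·5900) = (−5400 + √238084900.00) / 11800 ≈ 0.850.

δ ≈ 0.850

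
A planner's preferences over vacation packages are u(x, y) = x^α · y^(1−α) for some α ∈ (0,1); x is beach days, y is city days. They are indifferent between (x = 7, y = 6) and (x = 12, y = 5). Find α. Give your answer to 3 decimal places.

α ≈ 0.253

Indifference: 7^α · 6^(1−α) = 12^α · 5^(1−α).
Rearrange to (7/12)^α = (5/6)^(1−α) and take logs: α·-0.538997 = (1−α)·-0.182322.
Thus α·(-0.721319) = -0.182322, so α = -0.182322/-0.721319 ≈ 0.253.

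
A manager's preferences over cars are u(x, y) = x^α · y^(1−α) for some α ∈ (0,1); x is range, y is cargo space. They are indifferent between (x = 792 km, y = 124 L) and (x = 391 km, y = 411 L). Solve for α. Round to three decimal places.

α ≈ 0.629

Set the two utilities equal: 792^α·124^(1−α) = 391^α·411^(1−α).
Taking logs: α·ln 792 + (1−α)·ln 124 = α·ln 391 + (1−α)·ln 411, i.e. α·0.705854 = (1−α)·1.198312.
Thus α·(1.904166) = 1.198312, so α = 1.198312/1.904166 ≈ 0.629.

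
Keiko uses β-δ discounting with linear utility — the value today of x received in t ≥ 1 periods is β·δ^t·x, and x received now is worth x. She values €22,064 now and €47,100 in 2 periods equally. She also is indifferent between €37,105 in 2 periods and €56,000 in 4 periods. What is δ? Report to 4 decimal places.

δ ≈ 0.8140

Both payoffs in the second observation are in the future, so β drops out: δ^2·37105 = δ^4·56000 ⇒ δ^2 = 37105/56000 = 0.66259, so δ = 0.81400.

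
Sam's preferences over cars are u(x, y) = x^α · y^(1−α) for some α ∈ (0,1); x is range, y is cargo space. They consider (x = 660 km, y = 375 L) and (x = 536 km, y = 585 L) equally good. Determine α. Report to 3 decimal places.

α ≈ 0.681

Indifference: 660^α · 375^(1−α) = 536^α · 585^(1−α).
Taking logs: α·ln 660 + (1−α)·ln 375 = α·ln 536 + (1−α)·ln 585, i.e. α·0.208106 = (1−α)·0.444686.
So α/(1−α) = (0.444686)/(0.208106) = 2.136825, and α = 2.136825/3.136825 ≈ 0.681.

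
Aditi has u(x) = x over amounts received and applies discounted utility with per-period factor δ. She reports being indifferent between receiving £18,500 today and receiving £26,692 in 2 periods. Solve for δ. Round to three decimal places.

δ ≈ 0.833

The payoff in 2 periods is discounted by δ^2, so u(18500) = δ^2·u(26692) and δ^2 = u(18500)/u(26692).
With u(x) = x: δ^2 = 18500/26692 = 0.69309.
So δ = 0.69309^(1/2) ≈ 0.833.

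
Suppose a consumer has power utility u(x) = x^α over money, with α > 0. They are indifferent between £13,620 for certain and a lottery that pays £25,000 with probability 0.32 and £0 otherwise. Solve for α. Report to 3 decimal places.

Since u(0) = 0, the lottery's EU is 0.32·25000^α.
Indifference: 13620^α = 0.32·25000^α, so (13620/25000)^α = 0.32.
Taking logs: α·ln(13620/25000) = ln(0.32), so α = -1.139434 / -0.607337 ≈ 1.876.

α ≈ 1.876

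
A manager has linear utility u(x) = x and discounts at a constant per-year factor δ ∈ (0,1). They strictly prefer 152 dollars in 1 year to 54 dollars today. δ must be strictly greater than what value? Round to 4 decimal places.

Comparing present values: 54 < δ·152.
So δ > 54/152 = 0.35526.

δ > 0.3553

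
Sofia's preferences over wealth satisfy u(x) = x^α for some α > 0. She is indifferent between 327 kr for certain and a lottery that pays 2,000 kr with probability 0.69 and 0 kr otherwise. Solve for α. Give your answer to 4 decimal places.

EU(lottery) = 0.69·2000^α + 0.31·0 = 0.69·2000^α.
Setting u(327) equal to that: 327^α = 0.69·2000^α ⇒ (327/2000)^α = 0.69.
Take logs: α = ln 0.69 / ln(327/2000) ≈ 0.204901.

α ≈ 0.2049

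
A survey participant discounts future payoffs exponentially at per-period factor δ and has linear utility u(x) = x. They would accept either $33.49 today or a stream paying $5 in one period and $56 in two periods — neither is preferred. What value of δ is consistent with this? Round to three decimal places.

Present value of the stream is 5·δ + 56·δ². Indifference gives 5δ + 56δ² = 33.49.
That is, 56δ² + 5δ − 33.49 = 0, a quadratic in δ.
By the quadratic formula (taking the positive root), δ = (−5 + √7526.76) / 112 ≈ 0.730.

δ ≈ 0.730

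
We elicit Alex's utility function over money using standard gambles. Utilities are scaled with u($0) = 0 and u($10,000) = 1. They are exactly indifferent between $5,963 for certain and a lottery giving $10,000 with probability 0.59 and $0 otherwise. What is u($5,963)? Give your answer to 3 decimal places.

0.590

u($5,963) equals the lottery's expected utility: 0.59·1 + 0.41·0 = 0.59.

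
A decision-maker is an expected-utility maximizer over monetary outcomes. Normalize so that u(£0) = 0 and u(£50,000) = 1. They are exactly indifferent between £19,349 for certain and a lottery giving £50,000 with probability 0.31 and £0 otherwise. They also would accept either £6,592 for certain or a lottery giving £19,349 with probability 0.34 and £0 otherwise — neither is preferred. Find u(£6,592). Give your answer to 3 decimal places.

First, u(£19,349) = 0.31·u(£50,000) + 0.69·u(£0) = 0.31.
Chaining: u(£6,592) = 0.34·0.31 + 0.66·0.00 = 0.1054.

0.105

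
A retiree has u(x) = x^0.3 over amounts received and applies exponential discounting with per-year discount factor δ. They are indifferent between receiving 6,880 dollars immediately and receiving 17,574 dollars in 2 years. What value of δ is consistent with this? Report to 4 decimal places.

δ ≈ 0.8688

Indifference means u(6880) = δ^2 · u(17574), so δ^2 = u(6880)/u(17574).
With u(x) = x^0.3: δ^2 = 6880^0.3/17574^0.3 = (6880/17574)^0.3 = 0.75477.
Hence δ = (0.75477)^(1/2) = 0.868776.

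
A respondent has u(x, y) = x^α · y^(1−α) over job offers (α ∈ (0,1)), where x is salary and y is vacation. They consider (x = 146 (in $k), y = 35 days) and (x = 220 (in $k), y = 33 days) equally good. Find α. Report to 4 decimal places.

α ≈ 0.1255

Set the two utilities equal: 146^α·35^(1−α) = 220^α·33^(1−α).
Rearrange to (146/220)^α = (33/35)^(1−α) and take logs: α·-0.4100209 = (1−α)·-0.0588405.
Thus α·(-0.4688614) = -0.0588405, so α = -0.0588405/-0.4688614 ≈ 0.1255.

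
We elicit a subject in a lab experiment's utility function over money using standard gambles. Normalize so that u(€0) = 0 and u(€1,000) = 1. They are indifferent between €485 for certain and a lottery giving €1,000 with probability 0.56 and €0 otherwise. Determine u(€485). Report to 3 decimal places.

u(€485) equals the lottery's expected utility: 0.56·1 + 0.44·0 = 0.56.

0.560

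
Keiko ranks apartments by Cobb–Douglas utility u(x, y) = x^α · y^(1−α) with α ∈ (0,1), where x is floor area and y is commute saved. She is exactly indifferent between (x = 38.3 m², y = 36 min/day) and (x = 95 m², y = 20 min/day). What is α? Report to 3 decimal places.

α ≈ 0.393

Set the two utilities equal: 38.3^α·36^(1−α) = 95^α·20^(1−α).
Rearrange to (38.3/95)^α = (20/36)^(1−α) and take logs: α·-0.908427 = (1−α)·-0.587787.
With A = -0.908427 and B = -0.587787: α·A = (1−α)·B, so α = B/(A+B) = -0.587787/-1.496214 ≈ 0.393.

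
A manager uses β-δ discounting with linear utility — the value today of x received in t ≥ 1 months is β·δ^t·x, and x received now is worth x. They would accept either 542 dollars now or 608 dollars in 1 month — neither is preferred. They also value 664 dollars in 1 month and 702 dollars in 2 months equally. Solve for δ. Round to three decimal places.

δ ≈ 0.946

The second indifference involves only future payoffs, so β cancels: β·δ^1·664 = β·δ^2·702, giving δ = 664/702 = 0.94587.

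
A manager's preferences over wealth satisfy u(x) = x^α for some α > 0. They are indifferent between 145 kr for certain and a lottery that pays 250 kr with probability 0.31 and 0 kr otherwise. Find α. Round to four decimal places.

α ≈ 2.1500

EU(lottery) = 0.31·250^α + 0.69·0 = 0.31·250^α.
Equating: 145^α = 0.31·250^α, i.e. 0.5800^α = 0.31.
α = ln(0.31) / ln(145/250) = -1.1711830/-0.5447272 ≈ 2.1500.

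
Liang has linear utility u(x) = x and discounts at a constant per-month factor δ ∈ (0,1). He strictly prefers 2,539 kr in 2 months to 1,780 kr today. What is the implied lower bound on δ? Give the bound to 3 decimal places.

δ > 0.837

The preference means 1780 < δ^2·2539.
Hence δ^2 > 1780/2539 = 0.70106, and x ↦ x^(1/2) is increasing on (0,∞).
δ > 0.70106^(1/2) = 0.837.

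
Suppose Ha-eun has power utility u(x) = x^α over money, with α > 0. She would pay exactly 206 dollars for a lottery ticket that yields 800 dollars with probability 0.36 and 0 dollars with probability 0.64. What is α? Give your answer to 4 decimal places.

α ≈ 0.7530

Since u(0) = 0, the lottery's EU is 0.36·800^α.
Setting u(206) equal to that: 206^α = 0.36·800^α ⇒ (206/800)^α = 0.36.
Take logs: α = ln 0.36 / ln(206/800) ≈ 0.753022.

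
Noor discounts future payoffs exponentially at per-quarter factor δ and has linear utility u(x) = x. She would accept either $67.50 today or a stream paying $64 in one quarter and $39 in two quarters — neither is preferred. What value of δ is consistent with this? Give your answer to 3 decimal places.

Present value of the stream is 64·δ + 39·δ². Indifference gives 64δ + 39δ² = 67.50.
That is, 39δ² + 64δ − 67.50 = 0, a quadratic in δ.
By the quadratic formula (taking the positive root), δ = (−64 + √14626.00) / 78 ≈ 0.730.

δ ≈ 0.730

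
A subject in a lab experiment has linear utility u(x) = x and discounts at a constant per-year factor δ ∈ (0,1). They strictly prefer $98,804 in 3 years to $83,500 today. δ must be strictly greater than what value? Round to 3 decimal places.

Under u(x) = x this choice says 83500 < δ^3·98804.
Hence δ^3 > 83500/98804 = 0.84511, and x ↦ x^(1/3) is increasing on (0,∞).
δ > 0.84511^(1/3) = 0.945.

δ > 0.945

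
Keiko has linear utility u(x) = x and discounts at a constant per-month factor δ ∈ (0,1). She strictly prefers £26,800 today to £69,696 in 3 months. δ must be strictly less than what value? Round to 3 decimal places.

Under u(x) = x this choice says 26800 > δ^3·69696.
Hence δ^3 < 26800/69696 = 0.38453, and x ↦ x^(1/3) is increasing on (0,∞).
δ < 0.38453^(1/3) = 0.727.

δ < 0.727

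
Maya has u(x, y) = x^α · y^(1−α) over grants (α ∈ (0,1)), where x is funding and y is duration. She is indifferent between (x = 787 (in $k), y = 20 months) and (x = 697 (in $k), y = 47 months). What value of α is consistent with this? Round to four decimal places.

α ≈ 0.8756

Set the two utilities equal: 787^α·20^(1−α) = 697^α·47^(1−α).
(787/697)^α = (47/20)^(1−α); take logs: α·ln(787/697) = (1−α)·ln(47/20), i.e. α·0.1214428 = (1−α)·0.8544153.
Thus α·(0.9758581) = 0.8544153, so α = 0.8544153/0.9758581 ≈ 0.8756.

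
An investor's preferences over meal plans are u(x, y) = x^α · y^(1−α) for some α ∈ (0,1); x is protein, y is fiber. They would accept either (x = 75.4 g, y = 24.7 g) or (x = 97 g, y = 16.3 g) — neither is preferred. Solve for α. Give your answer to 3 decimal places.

Indifference: 75.4^α · 24.7^(1−α) = 97^α · 16.3^(1−α).
Rearrange to (75.4/97)^α = (16.3/24.7)^(1−α) and take logs: α·-0.251904 = (1−α)·-0.415638.
With A = -0.251904 and B = -0.415638: α·A = (1−α)·B, so α = B/(A+B) = -0.415638/-0.667542 ≈ 0.623.

α ≈ 0.623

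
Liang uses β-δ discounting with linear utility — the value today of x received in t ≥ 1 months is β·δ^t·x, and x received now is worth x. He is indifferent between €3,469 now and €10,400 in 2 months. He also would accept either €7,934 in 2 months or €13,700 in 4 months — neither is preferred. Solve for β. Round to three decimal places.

β ≈ 0.576

From the later pair, β·δ^2·7934 = β·δ^4·13700; dividing through, δ^2 = 7934/13700 = 0.57912, so δ = 0.76100.
Now use the now-vs-future pair: 3469 = β·δ^2·10400 gives β = 3469/(0.57912·10400) ≈ 0.576.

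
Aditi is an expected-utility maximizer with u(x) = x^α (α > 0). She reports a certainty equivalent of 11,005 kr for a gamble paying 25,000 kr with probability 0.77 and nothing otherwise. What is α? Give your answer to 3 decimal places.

The lottery's expected utility is 0.77·u(25000) + 0.23·u(0) = 0.77·25000^α (since u(0) = 0 for α > 0).
Indifference: 11005^α = 0.77·25000^α, so (11005/25000)^α = 0.77.
Taking logs: α·ln(11005/25000) = ln(0.77), so α = -0.261365 / -0.820526 ≈ 0.319.

α ≈ 0.319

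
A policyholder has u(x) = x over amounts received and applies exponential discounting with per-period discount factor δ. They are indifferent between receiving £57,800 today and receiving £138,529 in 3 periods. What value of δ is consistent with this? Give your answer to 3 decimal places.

Indifference means u(57800) = δ^3 · u(138529), so δ^3 = u(57800)/u(138529).
With u(x) = x: δ^3 = 57800/138529 = 0.41724.
Hence δ = (0.41724)^(1/3) = 0.74724.

δ ≈ 0.747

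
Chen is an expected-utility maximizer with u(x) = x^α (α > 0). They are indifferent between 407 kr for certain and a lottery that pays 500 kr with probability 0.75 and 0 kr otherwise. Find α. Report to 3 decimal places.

α ≈ 1.398

Since u(0) = 0, the lottery's EU is 0.75·500^α.
Setting u(407) equal to that: 407^α = 0.75·500^α ⇒ (407/500)^α = 0.75.
α = ln(0.75) / ln(407/500) = -0.287682/-0.205795 ≈ 1.398.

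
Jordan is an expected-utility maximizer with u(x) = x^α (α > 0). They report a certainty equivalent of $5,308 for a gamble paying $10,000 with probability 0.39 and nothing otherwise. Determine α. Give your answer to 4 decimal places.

α ≈ 1.4867

Since u(0) = 0, the lottery's EU is 0.39·10000^α.
Equating: 5308^α = 0.39·10000^α, i.e. 0.5308^α = 0.39.
Taking logs: α·ln(5308/10000) = ln(0.39), so α = -0.9416085 / -0.6333700 ≈ 1.4867.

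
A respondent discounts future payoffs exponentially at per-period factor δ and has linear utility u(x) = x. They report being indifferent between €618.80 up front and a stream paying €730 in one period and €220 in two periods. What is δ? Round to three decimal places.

δ ≈ 0.700

The stream is worth 730δ + 220δ² today, so 730δ + 220δ² = 618.80.
That is, 220δ² + 730δ − 618.80 = 0, a quadratic in δ.
The positive root is δ = [−730 + √(730² + 4·220·618.80)] / (2·220) = (−730 + 1038.000)/440 ≈ 0.700.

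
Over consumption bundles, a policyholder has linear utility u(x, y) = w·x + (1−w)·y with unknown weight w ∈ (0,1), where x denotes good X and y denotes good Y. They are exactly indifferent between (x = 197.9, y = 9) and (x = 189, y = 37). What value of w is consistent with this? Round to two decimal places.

w = 0.76

Indifference: w·197.9 + (1−w)·9 = w·189 + (1−w)·37.
Rearranging, 8.9·w − 28·(1−w) = 0.
The marginal rate of substitution is 28/8.9, so w = 28/(8.9+28) = 0.76.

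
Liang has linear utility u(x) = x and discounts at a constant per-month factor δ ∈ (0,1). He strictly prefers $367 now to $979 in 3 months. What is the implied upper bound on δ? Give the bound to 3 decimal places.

Comparing present values: 367 > δ^3·979.
Hence δ^3 < 367/979 = 0.37487, and x ↦ x^(1/3) is increasing on (0,∞).
δ < (367/979)^(1/3) ≈ 0.721.

δ < 0.721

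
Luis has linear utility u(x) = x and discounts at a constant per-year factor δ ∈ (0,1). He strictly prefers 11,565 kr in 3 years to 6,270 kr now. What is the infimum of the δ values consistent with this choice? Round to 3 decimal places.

δ > 0.815

The preference means 6270 < δ^3·11565.
Dividing by 11565: δ^3 > 0.54215. Both sides are positive, so the cube root keeps the direction.
δ > 0.54215^(1/3) = 0.815.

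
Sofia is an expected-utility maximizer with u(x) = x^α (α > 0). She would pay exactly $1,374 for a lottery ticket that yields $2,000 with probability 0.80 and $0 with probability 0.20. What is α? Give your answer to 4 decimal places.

Since u(0) = 0, the lottery's EU is 0.80·2000^α.
Equating: 1374^α = 0.80·2000^α, i.e. 0.6870^α = 0.80.
α = ln(0.80) / ln(1374/2000) = -0.2231436/-0.3754210 ≈ 0.5944.

α ≈ 0.5944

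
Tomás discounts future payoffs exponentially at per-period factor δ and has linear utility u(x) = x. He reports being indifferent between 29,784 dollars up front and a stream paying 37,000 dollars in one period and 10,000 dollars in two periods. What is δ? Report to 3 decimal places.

Equating present values: 29784 = 37000δ + 10000δ².
So 10000δ² + 37000δ − 29784 = 0.
δ = (−37000 + √(37000² + 4·10000·29784)) / (2·10000) = (−37000 + √2560360000.00) / 20000 ≈ 0.680.

δ ≈ 0.680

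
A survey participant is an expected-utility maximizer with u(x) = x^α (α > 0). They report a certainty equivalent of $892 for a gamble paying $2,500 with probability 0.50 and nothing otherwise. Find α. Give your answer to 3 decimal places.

α ≈ 0.673

Since u(0) = 0, the lottery's EU is 0.50·2500^α.
Setting u(892) equal to that: 892^α = 0.50·2500^α ⇒ (892/2500)^α = 0.50.
α = ln(0.50) / ln(892/2500) = -0.693147/-1.030580 ≈ 0.673.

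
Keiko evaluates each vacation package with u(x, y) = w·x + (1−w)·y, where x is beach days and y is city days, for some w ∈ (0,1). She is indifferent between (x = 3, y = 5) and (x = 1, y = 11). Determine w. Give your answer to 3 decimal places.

Equating utilities: w·3 + (1−w)·5 = w·1 + (1−w)·11.
Collecting terms: w·2 = (1−w)·6.
So w/(1−w) = 6/2 = 3.0000, giving w = 6/(2+6) = 0.750.

w = 0.750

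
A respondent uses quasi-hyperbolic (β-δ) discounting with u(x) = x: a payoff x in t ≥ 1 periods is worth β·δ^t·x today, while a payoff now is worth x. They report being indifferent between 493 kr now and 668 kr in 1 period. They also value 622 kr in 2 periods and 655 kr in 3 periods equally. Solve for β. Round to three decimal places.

β ≈ 0.777

The second indifference involves only future payoffs, so β cancels: β·δ^2·622 = β·δ^3·655, giving δ = 622/655 = 0.94962.
The first indifference: 493 = β·δ·668, so β = 493/(δ·668) = 493/(0.94962·668) ≈ 0.777.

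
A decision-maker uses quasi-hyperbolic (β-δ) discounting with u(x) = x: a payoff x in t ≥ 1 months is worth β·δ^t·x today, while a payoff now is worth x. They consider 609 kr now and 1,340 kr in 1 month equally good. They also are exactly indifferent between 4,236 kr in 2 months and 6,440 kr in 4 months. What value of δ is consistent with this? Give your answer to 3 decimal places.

δ ≈ 0.811

Both payoffs in the second observation are in the future, so β drops out: δ^2·4236 = δ^4·6440 ⇒ δ^2 = 4236/6440 = 0.65776, so δ = 0.81103.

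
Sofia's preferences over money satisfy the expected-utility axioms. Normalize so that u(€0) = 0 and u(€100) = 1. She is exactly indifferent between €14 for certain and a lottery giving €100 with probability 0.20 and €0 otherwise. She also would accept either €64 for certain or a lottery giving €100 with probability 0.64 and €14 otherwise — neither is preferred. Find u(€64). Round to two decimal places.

First, u(€14) = 0.20·u(€100) + 0.80·u(€0) = 0.20.
The second indifference gives u(€64) = 0.64·u(€100) + 0.36·u(€14) = 0.64·1.00 + 0.36·0.20 = 0.7120.

0.71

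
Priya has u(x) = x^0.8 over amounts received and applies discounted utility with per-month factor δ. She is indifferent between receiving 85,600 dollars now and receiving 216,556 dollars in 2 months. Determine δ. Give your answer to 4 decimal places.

δ ≈ 0.6899

Equating discounted utilities: u(85600) = δ^2·u(216556) ⇒ δ^2 = u(85600)/u(216556).
With u(x) = x^0.8: δ^2 = 85600^0.8/216556^0.8 = (85600/216556)^0.8 = 0.47591.
So δ = 0.47591^(1/2) ≈ 0.6899.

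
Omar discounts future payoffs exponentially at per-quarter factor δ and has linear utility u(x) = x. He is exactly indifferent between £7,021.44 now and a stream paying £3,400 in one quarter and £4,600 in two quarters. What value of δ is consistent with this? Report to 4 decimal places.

Present value of the stream is 3400·δ + 4600·δ². Indifference gives 3400δ + 4600δ² = 7021.44.
Rearranged: 4600δ² + 3400δ − 7021.44 = 0.
δ = (−3400 + √(3400² + 4·4600·7021.44)) / (2·4600) = (−3400 + √140754496.00) / 9200 ≈ 0.9200.

δ ≈ 0.9200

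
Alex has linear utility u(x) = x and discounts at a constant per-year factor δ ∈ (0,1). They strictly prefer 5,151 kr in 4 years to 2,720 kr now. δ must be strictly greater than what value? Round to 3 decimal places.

The preference means 2720 < δ^4·5151.
Dividing by 5151: δ^4 > 0.52805. Both sides are positive, so the 4th root keeps the direction.
δ > (2720/5151)^(1/4) ≈ 0.852.

δ > 0.852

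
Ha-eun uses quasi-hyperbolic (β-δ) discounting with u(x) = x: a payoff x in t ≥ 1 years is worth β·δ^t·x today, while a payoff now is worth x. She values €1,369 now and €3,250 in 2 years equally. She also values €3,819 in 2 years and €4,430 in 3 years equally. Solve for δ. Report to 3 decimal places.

The second indifference involves only future payoffs, so β cancels: β·δ^2·3819 = β·δ^3·4430, giving δ = 3819/4430 = 0.86208.

δ ≈ 0.862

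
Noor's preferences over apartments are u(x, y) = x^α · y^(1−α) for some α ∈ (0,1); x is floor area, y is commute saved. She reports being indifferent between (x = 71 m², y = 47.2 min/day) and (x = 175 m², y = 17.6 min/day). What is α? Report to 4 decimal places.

α ≈ 0.5223

The Cobb–Douglas utilities coincide, so 71^α·47.2^(1−α) = 175^α·17.6^(1−α).
Rearrange to (71/175)^α = (17.6/47.2)^(1−α) and take logs: α·-0.9021061 = (1−α)·-0.9864950.
With A = -0.9021061 and B = -0.9864950: α·A = (1−α)·B, so α = B/(A+B) = -0.9864950/-1.8886011 ≈ 0.5223.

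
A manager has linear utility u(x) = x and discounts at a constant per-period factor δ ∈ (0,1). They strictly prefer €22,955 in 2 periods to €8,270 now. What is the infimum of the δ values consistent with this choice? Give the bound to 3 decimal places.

Under u(x) = x this choice says 8270 < δ^2·22955.
Dividing by 22955: δ^2 > 0.36027. Both sides are positive, so the square root keeps the direction.
δ > (8270/22955)^(1/2) ≈ 0.600.

δ > 0.600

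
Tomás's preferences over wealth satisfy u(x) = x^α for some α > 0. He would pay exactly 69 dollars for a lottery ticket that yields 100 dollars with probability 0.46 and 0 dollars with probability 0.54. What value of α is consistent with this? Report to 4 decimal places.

The lottery's expected utility is 0.46·u(100) + 0.54·u(0) = 0.46·100^α (since u(0) = 0 for α > 0).
Indifference: 69^α = 0.46·100^α, so (69/100)^α = 0.46.
α = ln(0.46) / ln(69/100) = -0.7765288/-0.3710637 ≈ 2.0927.

α ≈ 2.0927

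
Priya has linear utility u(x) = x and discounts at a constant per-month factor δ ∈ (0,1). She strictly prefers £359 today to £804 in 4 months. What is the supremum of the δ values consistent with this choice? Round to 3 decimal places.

Comparing present values: 359 > δ^4·804.
Dividing by 804: δ^4 < 0.44652. Both sides are positive, so the 4th root keeps the direction.
δ < (359/804)^(1/4) ≈ 0.817.

δ < 0.817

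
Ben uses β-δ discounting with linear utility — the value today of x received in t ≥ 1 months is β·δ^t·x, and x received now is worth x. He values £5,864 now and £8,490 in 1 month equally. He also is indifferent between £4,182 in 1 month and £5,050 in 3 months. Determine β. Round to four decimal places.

β ≈ 0.7590

From the later pair, β·δ^1·4182 = β·δ^3·5050; dividing through, δ^2 = 4182/5050 = 0.82812, so δ = 0.91001.
The first indifference: 5864 = β·δ·8490, so β = 5864/(δ·8490) = 5864/(0.91001·8490) ≈ 0.7590.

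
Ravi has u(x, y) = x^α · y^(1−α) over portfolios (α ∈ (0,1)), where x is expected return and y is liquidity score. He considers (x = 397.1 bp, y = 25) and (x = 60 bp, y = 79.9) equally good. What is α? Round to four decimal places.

α ≈ 0.3807

Set the two utilities equal: 397.1^α·25^(1−α) = 60^α·79.9^(1−α).
Rearrange to (397.1/60)^α = (79.9/25)^(1−α) and take logs: α·1.8898436 = (1−α)·1.1619000.
With A = 1.8898436 and B = 1.1619000: α·A = (1−α)·B, so α = B/(A+B) = 1.1619000/3.0517436 ≈ 0.3807.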